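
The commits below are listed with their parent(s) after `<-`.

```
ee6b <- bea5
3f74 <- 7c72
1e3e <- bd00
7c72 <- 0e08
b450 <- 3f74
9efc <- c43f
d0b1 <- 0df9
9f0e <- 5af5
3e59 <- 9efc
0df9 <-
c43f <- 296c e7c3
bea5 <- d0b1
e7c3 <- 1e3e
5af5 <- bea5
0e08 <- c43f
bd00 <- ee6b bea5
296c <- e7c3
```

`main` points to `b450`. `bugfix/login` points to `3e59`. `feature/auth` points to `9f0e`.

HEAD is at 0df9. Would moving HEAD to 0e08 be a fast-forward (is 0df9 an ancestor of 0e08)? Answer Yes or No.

Yes

A fast-forward from 0df9 to 0e08 is possible iff 0df9 is an ancestor of 0e08.
Ancestors of 0e08: {0df9, 0e08, 1e3e, 296c, bd00, bea5, c43f, d0b1, e7c3, ee6b}.
0df9 is among them, so fast-forward is possible.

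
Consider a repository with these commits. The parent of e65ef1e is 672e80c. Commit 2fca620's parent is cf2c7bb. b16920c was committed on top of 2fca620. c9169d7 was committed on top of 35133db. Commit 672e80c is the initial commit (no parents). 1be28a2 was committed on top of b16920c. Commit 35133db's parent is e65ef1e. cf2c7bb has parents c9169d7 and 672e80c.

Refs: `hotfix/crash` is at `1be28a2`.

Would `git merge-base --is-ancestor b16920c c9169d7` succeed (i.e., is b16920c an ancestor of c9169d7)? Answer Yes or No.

No

Ancestors of c9169d7: {35133db, 672e80c, c9169d7, e65ef1e}.
b16920c is not in that set, so it is not an ancestor of c9169d7.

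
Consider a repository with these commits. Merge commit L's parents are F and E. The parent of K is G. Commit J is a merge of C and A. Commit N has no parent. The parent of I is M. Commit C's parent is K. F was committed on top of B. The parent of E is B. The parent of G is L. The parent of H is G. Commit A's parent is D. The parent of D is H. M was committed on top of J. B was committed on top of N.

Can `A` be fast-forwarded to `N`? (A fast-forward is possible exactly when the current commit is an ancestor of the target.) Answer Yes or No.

A fast-forward from A to N is possible iff A is an ancestor of N.
Ancestors of N: {N}.
A is not among them, so fast-forward is not possible.

No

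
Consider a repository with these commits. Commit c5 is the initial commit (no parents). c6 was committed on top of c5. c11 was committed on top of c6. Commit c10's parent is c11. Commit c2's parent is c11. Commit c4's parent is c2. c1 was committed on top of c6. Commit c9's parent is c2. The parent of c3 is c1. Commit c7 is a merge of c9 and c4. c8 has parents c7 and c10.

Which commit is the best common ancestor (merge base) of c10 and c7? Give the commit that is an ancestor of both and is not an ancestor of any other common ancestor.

Ancestors of c10: {c10, c11, c5, c6}.
Ancestors of c7: {c11, c2, c4, c5, c6, c7, c9}.
Common ancestors: {c11, c5, c6}.
Among these, c11 is not an ancestor of any other common ancestor — it is the merge base.

c11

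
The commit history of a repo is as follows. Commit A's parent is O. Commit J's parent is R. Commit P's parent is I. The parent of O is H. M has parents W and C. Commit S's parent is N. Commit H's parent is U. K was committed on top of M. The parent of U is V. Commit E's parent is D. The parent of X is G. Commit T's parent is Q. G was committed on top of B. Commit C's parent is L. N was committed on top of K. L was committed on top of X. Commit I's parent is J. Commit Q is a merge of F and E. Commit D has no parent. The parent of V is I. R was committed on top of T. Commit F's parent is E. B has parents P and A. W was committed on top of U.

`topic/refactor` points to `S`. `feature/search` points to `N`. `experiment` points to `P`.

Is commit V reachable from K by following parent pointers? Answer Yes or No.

Yes

Ancestors of K (commits reachable by following parents): {A, B, C, D, E, F, G, H, I, J, K, L, M, O, P, Q, R, T, U, V, W, X}.
V is in that set, so it is an ancestor of K.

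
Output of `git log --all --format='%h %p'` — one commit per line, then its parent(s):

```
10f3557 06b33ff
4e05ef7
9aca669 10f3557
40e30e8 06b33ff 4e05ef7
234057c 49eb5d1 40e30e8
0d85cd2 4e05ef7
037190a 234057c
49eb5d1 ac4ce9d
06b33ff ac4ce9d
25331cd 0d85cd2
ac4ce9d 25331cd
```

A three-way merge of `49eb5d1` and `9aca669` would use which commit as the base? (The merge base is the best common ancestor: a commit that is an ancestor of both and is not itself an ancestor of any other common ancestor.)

Ancestors of 49eb5d1: {0d85cd2, 25331cd, 49eb5d1, 4e05ef7, ac4ce9d}.
Ancestors of 9aca669: {06b33ff, 0d85cd2, 10f3557, 25331cd, 4e05ef7, 9aca669, ac4ce9d}.
Common ancestors: {0d85cd2, 25331cd, 4e05ef7, ac4ce9d}.
Among these, ac4ce9d is not an ancestor of any other common ancestor — it is the merge base.

ac4ce9d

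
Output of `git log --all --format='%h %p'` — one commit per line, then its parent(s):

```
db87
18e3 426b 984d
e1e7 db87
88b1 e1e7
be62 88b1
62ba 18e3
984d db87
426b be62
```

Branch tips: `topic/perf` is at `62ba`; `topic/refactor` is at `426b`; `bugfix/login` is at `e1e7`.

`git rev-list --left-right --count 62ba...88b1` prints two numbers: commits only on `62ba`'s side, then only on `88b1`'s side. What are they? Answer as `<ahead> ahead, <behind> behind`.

Reachable from 62ba: {18e3, 426b, 62ba, 88b1, 984d, be62, db87, e1e7}.
Reachable from 88b1: {88b1, db87, e1e7}.
Only in 62ba's history (ahead): {18e3, 426b, 62ba, 984d, be62} — 5.
Only in 88b1's history (behind): {} — 0.

5 ahead, 0 behind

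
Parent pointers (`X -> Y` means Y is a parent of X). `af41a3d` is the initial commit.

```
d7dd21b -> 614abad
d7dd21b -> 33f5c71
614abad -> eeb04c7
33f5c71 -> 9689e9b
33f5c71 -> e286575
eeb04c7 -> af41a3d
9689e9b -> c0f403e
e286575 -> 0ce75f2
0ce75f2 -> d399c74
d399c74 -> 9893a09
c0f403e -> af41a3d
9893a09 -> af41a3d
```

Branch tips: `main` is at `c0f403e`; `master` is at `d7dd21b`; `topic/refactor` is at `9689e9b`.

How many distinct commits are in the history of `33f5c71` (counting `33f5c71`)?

8

Walking parent pointers from 33f5c71: reachable set = {0ce75f2, 33f5c71, 9689e9b, 9893a09, af41a3d, c0f403e, d399c74, e286575}.
That is 8 commits.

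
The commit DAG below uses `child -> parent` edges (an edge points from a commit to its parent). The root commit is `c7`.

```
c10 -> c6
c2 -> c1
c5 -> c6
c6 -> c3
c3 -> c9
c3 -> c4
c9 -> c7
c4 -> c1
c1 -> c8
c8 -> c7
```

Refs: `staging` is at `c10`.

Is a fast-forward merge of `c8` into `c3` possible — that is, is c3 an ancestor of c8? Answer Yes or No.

No

A fast-forward from c3 to c8 is possible iff c3 is an ancestor of c8.
Ancestors of c8: {c7, c8}.
c3 is not among them, so fast-forward is not possible.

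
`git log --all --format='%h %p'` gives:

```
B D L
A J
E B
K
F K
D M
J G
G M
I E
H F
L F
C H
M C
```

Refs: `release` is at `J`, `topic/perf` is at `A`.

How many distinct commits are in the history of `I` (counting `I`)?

10

Walking parent pointers from I: reachable set = {B, C, D, E, F, H, I, K, L, M}.
That is 10 commits.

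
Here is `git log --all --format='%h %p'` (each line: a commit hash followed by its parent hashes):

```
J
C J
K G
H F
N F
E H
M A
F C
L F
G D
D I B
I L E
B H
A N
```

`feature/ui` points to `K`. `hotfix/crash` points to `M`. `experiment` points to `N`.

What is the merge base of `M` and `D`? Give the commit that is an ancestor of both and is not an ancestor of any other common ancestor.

F

Ancestors of M: {A, C, F, J, M, N}.
Ancestors of D: {B, C, D, E, F, H, I, J, L}.
Common ancestors: {C, F, J}.
Among these, F is not an ancestor of any other common ancestor — it is the merge base.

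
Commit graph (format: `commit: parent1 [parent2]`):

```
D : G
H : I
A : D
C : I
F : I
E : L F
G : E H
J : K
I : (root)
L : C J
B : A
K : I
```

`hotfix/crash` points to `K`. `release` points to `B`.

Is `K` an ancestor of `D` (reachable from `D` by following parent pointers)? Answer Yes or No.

Yes

Ancestors of D (commits reachable by following parents): {C, D, E, F, G, H, I, J, K, L}.
K is in that set, so it is an ancestor of D.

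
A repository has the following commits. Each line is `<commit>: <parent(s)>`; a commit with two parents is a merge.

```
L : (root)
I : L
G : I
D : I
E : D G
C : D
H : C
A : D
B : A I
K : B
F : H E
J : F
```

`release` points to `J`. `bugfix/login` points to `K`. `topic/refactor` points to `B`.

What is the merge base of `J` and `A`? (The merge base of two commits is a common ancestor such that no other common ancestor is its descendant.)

D

Ancestors of J: {C, D, E, F, G, H, I, J, L}.
Ancestors of A: {A, D, I, L}.
Common ancestors: {D, I, L}.
Among these, D is not an ancestor of any other common ancestor — it is the merge base.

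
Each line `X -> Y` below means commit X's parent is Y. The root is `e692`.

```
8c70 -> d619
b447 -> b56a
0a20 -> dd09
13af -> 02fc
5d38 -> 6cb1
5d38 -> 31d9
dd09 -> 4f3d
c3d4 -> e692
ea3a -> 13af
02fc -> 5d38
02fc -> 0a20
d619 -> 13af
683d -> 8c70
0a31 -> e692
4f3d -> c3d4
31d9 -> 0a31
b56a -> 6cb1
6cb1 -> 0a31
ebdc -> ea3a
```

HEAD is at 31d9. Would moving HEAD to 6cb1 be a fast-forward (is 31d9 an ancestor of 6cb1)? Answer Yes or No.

No

A fast-forward from 31d9 to 6cb1 is possible iff 31d9 is an ancestor of 6cb1.
Ancestors of 6cb1: {0a31, 6cb1, e692}.
31d9 is not among them, so fast-forward is not possible.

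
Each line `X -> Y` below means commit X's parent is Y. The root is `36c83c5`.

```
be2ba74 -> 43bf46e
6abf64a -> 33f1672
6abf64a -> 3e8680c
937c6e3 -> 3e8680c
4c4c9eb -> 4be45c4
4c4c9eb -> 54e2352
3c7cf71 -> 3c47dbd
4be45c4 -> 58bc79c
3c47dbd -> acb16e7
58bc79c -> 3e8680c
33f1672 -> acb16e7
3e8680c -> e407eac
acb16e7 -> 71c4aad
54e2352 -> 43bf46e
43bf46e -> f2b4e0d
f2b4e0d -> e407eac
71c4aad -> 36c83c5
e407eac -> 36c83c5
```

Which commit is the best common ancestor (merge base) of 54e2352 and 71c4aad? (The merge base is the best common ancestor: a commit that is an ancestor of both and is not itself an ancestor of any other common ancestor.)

36c83c5

Ancestors of 54e2352: {36c83c5, 43bf46e, 54e2352, e407eac, f2b4e0d}.
Ancestors of 71c4aad: {36c83c5, 71c4aad}.
Common ancestors: {36c83c5}.
The only common ancestor is 36c83c5, so it is the merge base.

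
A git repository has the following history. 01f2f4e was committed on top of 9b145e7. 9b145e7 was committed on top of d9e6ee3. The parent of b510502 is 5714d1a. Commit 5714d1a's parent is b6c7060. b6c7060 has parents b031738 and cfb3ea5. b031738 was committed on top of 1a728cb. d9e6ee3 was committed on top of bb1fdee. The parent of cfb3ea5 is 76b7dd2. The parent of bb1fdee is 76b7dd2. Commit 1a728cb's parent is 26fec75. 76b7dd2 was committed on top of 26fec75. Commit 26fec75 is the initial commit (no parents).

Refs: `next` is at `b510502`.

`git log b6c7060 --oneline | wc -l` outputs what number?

Walking parent pointers from b6c7060: reachable set = {1a728cb, 26fec75, 76b7dd2, b031738, b6c7060, cfb3ea5}.
That is 6 commits.

6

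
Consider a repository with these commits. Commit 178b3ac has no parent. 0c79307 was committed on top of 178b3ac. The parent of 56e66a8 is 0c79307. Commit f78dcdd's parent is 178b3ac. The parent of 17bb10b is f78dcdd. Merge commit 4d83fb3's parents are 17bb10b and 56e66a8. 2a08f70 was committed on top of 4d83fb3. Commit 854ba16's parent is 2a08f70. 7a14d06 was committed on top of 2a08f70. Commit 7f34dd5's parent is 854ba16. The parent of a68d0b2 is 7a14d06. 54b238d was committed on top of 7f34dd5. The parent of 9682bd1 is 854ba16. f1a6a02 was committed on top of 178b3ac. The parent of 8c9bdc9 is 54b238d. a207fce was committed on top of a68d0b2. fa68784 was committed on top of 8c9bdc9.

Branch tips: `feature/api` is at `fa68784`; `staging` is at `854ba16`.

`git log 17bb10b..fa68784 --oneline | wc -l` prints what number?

9

Reachable from fa68784: {0c79307, 178b3ac, 17bb10b, 2a08f70, 4d83fb3, 54b238d, 56e66a8, 7f34dd5, 854ba16, 8c9bdc9, f78dcdd, fa68784}.
Reachable from 17bb10b: {178b3ac, 17bb10b, f78dcdd}.
In fa68784's history but not 17bb10b's: {0c79307, 2a08f70, 4d83fb3, 54b238d, 56e66a8, 7f34dd5, 854ba16, 8c9bdc9, fa68784} — 9 commits.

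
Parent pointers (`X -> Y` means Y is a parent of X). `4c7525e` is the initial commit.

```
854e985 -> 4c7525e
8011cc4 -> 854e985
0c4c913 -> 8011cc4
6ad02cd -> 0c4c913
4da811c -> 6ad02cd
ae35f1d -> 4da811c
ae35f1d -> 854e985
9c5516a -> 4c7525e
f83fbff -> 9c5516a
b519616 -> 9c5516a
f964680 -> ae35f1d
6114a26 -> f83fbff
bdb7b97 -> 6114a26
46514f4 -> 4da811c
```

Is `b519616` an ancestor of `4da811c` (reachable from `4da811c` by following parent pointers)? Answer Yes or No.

No

Ancestors of 4da811c: {0c4c913, 4c7525e, 4da811c, 6ad02cd, 8011cc4, 854e985}.
b519616 is not in that set, so it is not an ancestor of 4da811c.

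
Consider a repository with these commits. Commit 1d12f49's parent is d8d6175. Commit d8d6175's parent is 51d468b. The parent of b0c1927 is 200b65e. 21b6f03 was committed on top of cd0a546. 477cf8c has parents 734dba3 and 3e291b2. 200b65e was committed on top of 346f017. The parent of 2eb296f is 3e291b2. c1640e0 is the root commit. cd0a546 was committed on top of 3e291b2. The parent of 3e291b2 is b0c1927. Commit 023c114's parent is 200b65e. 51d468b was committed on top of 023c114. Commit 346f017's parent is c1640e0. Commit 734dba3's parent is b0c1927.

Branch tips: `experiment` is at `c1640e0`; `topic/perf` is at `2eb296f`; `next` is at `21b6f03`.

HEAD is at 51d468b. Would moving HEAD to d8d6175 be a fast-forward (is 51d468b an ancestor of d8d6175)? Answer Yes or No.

Yes

A fast-forward from 51d468b to d8d6175 is possible iff 51d468b is an ancestor of d8d6175.
Ancestors of d8d6175: {023c114, 200b65e, 346f017, 51d468b, c1640e0, d8d6175}.
51d468b is among them, so fast-forward is possible.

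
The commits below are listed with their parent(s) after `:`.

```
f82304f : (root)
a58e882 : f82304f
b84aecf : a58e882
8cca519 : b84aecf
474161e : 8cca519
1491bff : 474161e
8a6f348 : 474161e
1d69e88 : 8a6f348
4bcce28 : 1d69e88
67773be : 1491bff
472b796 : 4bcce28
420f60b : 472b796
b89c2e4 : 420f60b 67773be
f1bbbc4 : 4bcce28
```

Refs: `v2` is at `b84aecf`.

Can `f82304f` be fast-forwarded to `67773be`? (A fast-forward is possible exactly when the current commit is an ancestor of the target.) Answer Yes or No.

A fast-forward from f82304f to 67773be is possible iff f82304f is an ancestor of 67773be.
Ancestors of 67773be: {1491bff, 474161e, 67773be, 8cca519, a58e882, b84aecf, f82304f}.
f82304f is among them, so fast-forward is possible.

Yes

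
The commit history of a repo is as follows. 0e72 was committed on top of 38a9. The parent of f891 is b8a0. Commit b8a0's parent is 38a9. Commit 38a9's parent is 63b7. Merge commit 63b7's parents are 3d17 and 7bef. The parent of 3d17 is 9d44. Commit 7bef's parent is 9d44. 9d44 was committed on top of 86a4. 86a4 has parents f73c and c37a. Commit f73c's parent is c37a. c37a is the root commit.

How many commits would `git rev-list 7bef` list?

5

Walking parent pointers from 7bef: reachable set = {7bef, 86a4, 9d44, c37a, f73c}.
That is 5 commits.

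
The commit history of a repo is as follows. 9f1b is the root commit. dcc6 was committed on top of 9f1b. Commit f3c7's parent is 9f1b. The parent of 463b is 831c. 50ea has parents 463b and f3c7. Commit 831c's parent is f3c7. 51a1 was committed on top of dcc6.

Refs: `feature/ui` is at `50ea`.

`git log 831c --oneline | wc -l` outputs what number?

3

Walking parent pointers from 831c: reachable set = {831c, 9f1b, f3c7}.
That is 3 commits.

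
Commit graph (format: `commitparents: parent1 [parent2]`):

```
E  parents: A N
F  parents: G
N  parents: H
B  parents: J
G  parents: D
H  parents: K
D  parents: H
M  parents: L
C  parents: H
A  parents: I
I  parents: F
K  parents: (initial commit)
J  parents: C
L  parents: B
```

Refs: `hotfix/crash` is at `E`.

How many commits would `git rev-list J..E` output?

7

Reachable from E: {A, D, E, F, G, H, I, K, N}.
Reachable from J: {C, H, J, K}.
In E's history but not J's: {A, D, E, F, G, I, N} — 7 commits.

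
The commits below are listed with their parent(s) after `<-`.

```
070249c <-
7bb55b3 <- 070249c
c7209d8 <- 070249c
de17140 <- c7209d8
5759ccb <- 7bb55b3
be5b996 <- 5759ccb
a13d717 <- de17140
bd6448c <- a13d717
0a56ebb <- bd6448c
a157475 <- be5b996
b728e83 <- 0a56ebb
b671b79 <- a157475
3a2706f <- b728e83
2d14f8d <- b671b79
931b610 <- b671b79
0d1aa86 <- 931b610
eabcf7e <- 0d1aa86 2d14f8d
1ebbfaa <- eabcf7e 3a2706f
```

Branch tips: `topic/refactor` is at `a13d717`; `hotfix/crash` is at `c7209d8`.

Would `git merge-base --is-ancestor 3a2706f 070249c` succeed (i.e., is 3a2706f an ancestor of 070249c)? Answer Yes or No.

Ancestors of 070249c: {070249c}.
3a2706f is not in that set, so it is not an ancestor of 070249c.

No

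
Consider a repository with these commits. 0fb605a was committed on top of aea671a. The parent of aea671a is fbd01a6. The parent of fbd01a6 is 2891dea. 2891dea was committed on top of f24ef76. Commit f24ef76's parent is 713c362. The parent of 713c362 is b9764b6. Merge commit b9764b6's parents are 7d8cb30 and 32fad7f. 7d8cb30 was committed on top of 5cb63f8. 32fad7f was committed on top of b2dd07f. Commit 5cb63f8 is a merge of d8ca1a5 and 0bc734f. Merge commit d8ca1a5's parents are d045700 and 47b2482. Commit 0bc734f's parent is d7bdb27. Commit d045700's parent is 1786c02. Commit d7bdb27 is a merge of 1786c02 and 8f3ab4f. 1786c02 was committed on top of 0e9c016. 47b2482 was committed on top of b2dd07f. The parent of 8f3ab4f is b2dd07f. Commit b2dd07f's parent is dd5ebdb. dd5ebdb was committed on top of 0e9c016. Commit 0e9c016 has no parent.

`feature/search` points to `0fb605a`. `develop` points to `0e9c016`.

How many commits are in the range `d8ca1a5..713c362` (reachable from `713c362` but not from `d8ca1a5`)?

Reachable from 713c362: {0bc734f, 0e9c016, 1786c02, 32fad7f, 47b2482, 5cb63f8, 713c362, 7d8cb30, 8f3ab4f, b2dd07f, b9764b6, d045700, d7bdb27, d8ca1a5, dd5ebdb}.
Reachable from d8ca1a5: {0e9c016, 1786c02, 47b2482, b2dd07f, d045700, d8ca1a5, dd5ebdb}.
In 713c362's history but not d8ca1a5's: {0bc734f, 32fad7f, 5cb63f8, 713c362, 7d8cb30, 8f3ab4f, b9764b6, d7bdb27} — 8 commits.

8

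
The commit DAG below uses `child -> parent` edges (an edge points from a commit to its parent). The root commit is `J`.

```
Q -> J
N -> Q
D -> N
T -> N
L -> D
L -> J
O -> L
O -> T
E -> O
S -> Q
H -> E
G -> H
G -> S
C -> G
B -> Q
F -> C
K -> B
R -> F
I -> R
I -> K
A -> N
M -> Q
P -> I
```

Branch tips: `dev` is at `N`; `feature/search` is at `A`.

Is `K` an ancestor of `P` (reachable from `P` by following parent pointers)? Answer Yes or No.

Yes

Ancestors of P (commits reachable by following parents): {B, C, D, E, F, G, H, I, J, K, L, N, O, P, Q, R, S, T}.
K is in that set, so it is an ancestor of P.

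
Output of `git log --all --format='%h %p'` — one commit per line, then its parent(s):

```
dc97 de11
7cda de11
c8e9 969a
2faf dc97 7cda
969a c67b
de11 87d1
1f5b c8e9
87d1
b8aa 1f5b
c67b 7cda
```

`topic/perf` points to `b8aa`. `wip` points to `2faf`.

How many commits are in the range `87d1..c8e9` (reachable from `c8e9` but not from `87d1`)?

5

Reachable from c8e9: {7cda, 87d1, 969a, c67b, c8e9, de11}.
Reachable from 87d1: {87d1}.
In c8e9's history but not 87d1's: {7cda, 969a, c67b, c8e9, de11} — 5 commits.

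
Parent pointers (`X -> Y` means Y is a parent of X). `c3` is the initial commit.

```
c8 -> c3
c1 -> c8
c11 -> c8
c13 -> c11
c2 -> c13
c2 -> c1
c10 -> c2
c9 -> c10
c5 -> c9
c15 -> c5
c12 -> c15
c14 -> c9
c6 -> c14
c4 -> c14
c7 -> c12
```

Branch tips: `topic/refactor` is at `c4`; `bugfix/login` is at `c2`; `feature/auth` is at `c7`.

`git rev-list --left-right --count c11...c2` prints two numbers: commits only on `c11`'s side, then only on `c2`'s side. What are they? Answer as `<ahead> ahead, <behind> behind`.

Reachable from c11: {c11, c3, c8}.
Reachable from c2: {c1, c11, c13, c2, c3, c8}.
Only in c11's history (ahead): {} — 0.
Only in c2's history (behind): {c1, c13, c2} — 3.

0 ahead, 3 behind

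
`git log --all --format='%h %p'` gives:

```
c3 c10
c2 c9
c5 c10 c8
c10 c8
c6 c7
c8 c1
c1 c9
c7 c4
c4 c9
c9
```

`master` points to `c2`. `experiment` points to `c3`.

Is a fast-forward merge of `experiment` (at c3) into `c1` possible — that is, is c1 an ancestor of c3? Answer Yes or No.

Yes

A fast-forward from c1 to c3 is possible iff c1 is an ancestor of c3.
Ancestors of c3: {c1, c10, c3, c8, c9}.
c1 is among them, so fast-forward is possible.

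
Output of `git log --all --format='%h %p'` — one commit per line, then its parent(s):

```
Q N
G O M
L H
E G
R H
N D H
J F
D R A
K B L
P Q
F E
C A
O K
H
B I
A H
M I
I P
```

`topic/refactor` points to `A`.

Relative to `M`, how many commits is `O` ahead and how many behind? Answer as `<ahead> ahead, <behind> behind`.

4 ahead, 1 behind

Reachable from O: {A, B, D, H, I, K, L, N, O, P, Q, R}.
Reachable from M: {A, D, H, I, M, N, P, Q, R}.
Only in O's history (ahead): {B, K, L, O} — 4.
Only in M's history (behind): {M} — 1.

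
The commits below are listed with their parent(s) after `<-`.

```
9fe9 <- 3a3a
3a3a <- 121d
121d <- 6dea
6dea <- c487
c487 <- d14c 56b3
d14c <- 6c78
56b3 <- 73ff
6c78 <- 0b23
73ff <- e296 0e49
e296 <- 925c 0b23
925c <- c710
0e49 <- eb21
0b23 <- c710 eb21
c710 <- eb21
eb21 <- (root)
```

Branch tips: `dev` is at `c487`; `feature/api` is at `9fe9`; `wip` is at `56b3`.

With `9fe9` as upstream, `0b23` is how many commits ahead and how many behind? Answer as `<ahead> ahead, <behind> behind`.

Reachable from 0b23: {0b23, c710, eb21}.
Reachable from 9fe9: {0b23, 0e49, 121d, 3a3a, 56b3, 6c78, 6dea, 73ff, 925c, 9fe9, c487, c710, d14c, e296, eb21}.
Only in 0b23's history (ahead): {} — 0.
Only in 9fe9's history (behind): {0e49, 121d, 3a3a, 56b3, 6c78, 6dea, 73ff, 925c, 9fe9, c487, d14c, e296} — 12.

0 ahead, 12 behind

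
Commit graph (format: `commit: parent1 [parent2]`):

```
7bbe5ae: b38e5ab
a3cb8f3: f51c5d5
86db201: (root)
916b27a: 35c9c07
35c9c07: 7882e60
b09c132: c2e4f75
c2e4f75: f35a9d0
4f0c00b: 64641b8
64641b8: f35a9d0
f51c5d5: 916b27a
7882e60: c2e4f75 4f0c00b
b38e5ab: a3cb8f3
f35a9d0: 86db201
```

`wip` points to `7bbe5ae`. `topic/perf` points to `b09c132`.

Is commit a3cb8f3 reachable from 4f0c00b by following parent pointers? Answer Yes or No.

No

Ancestors of 4f0c00b: {4f0c00b, 64641b8, 86db201, f35a9d0}.
a3cb8f3 is not in that set, so it is not an ancestor of 4f0c00b.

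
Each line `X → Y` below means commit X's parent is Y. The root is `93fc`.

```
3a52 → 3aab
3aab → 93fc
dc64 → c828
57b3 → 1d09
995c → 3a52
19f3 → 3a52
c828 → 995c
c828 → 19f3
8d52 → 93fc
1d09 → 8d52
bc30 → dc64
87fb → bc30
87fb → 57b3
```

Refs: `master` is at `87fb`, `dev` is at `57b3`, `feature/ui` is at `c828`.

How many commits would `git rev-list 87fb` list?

Walking parent pointers from 87fb: reachable set = {19f3, 1d09, 3a52, 3aab, 57b3, 87fb, 8d52, 93fc, 995c, bc30, c828, dc64}.
That is 12 commits.

12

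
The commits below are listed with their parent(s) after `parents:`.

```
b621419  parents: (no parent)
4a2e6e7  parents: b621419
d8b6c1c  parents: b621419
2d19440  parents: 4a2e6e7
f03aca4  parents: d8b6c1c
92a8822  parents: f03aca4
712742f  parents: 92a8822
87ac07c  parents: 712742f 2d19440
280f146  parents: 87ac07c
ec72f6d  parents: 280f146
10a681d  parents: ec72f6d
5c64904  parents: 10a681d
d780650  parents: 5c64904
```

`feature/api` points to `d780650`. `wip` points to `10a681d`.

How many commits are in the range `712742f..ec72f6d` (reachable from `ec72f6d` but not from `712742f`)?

5

Reachable from ec72f6d: {280f146, 2d19440, 4a2e6e7, 712742f, 87ac07c, 92a8822, b621419, d8b6c1c, ec72f6d, f03aca4}.
Reachable from 712742f: {712742f, 92a8822, b621419, d8b6c1c, f03aca4}.
In ec72f6d's history but not 712742f's: {280f146, 2d19440, 4a2e6e7, 87ac07c, ec72f6d} — 5 commits.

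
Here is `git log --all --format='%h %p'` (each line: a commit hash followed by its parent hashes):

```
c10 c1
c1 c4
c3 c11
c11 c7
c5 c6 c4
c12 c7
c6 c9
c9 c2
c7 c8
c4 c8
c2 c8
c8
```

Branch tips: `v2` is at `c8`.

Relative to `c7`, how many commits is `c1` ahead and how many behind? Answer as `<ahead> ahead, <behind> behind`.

2 ahead, 1 behind

Reachable from c1: {c1, c4, c8}.
Reachable from c7: {c7, c8}.
Only in c1's history (ahead): {c1, c4} — 2.
Only in c7's history (behind): {c7} — 1.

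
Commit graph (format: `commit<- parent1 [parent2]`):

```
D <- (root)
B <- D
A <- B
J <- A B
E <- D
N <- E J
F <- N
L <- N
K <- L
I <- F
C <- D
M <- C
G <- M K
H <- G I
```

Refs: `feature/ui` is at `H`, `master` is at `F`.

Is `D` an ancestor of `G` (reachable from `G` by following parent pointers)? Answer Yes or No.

Ancestors of G (commits reachable by following parents): {A, B, C, D, E, G, J, K, L, M, N}.
D is in that set, so it is an ancestor of G.

Yes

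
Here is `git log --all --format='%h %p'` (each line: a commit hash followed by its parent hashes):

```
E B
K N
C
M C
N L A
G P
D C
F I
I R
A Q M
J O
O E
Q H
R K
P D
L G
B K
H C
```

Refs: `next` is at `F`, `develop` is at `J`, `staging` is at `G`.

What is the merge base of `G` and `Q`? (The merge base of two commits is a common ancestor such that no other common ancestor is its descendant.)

Ancestors of G: {C, D, G, P}.
Ancestors of Q: {C, H, Q}.
Common ancestors: {C}.
The only common ancestor is C, so it is the merge base.

C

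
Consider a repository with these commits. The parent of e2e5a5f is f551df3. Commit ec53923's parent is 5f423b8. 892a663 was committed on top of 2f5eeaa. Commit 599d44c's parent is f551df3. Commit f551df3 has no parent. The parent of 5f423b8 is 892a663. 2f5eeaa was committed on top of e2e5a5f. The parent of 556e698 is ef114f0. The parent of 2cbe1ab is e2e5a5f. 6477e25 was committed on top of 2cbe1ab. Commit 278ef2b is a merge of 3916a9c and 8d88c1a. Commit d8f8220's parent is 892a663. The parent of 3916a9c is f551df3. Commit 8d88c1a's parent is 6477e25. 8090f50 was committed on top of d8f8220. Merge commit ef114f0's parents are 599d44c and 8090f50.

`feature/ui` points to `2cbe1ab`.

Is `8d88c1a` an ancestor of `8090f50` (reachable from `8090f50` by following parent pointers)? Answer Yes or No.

Ancestors of 8090f50: {2f5eeaa, 8090f50, 892a663, d8f8220, e2e5a5f, f551df3}.
8d88c1a is not in that set, so it is not an ancestor of 8090f50.

No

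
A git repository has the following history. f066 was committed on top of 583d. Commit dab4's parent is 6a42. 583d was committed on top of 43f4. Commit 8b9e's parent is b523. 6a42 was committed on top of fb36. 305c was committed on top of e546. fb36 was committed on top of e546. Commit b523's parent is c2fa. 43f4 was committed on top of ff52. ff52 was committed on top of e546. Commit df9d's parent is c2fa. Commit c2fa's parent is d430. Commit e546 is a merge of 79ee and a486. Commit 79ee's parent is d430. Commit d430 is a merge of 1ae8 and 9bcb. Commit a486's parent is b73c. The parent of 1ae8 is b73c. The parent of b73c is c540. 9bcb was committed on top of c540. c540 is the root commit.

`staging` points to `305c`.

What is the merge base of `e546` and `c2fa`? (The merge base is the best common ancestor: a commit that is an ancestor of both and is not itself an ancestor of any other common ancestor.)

Ancestors of e546: {1ae8, 79ee, 9bcb, a486, b73c, c540, d430, e546}.
Ancestors of c2fa: {1ae8, 9bcb, b73c, c2fa, c540, d430}.
Common ancestors: {1ae8, 9bcb, b73c, c540, d430}.
Among these, d430 is not an ancestor of any other common ancestor — it is the merge base.

d430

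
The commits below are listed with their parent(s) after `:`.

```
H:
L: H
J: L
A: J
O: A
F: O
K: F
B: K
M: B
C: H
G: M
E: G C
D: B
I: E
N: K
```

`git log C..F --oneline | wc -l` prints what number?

Reachable from F: {A, F, H, J, L, O}.
Reachable from C: {C, H}.
In F's history but not C's: {A, F, J, L, O} — 5 commits.

5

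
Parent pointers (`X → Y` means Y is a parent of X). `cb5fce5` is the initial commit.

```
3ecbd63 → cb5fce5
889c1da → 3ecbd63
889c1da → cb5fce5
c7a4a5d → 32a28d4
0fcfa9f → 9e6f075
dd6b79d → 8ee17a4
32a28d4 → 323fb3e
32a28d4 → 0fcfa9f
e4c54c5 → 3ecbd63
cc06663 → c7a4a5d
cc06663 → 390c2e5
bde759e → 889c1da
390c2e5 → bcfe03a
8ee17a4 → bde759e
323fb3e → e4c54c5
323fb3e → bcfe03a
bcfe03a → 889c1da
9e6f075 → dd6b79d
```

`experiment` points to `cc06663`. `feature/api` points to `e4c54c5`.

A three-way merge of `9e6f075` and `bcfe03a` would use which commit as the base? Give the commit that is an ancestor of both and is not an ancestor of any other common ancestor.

889c1da

Ancestors of 9e6f075: {3ecbd63, 889c1da, 8ee17a4, 9e6f075, bde759e, cb5fce5, dd6b79d}.
Ancestors of bcfe03a: {3ecbd63, 889c1da, bcfe03a, cb5fce5}.
Common ancestors: {3ecbd63, 889c1da, cb5fce5}.
Among these, 889c1da is not an ancestor of any other common ancestor — it is the merge base.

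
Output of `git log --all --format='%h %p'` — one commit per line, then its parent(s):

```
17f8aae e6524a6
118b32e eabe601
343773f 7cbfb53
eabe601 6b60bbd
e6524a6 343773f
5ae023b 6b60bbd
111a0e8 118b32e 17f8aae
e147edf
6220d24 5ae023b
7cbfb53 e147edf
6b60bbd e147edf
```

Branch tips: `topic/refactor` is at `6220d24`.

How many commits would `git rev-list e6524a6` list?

Walking parent pointers from e6524a6: reachable set = {343773f, 7cbfb53, e147edf, e6524a6}.
That is 4 commits.

4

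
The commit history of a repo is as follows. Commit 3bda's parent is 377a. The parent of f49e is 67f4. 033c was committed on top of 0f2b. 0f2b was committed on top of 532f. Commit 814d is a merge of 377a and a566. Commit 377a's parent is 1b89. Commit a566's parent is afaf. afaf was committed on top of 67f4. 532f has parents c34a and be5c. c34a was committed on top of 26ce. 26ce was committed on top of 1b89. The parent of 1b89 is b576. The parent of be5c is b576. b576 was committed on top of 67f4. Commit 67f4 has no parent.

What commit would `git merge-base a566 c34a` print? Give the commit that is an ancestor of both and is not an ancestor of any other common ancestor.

67f4

Ancestors of a566: {67f4, a566, afaf}.
Ancestors of c34a: {1b89, 26ce, 67f4, b576, c34a}.
Common ancestors: {67f4}.
The only common ancestor is 67f4, so it is the merge base.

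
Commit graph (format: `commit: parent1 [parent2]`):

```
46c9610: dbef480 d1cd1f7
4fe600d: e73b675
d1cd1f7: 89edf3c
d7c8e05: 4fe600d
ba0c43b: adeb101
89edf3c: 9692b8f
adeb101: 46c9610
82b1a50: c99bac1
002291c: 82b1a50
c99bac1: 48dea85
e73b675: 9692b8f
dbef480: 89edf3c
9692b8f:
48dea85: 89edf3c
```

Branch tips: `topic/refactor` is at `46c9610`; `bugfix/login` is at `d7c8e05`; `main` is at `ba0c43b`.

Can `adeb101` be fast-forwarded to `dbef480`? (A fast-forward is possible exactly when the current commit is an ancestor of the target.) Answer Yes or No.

No

A fast-forward from adeb101 to dbef480 is possible iff adeb101 is an ancestor of dbef480.
Ancestors of dbef480: {89edf3c, 9692b8f, dbef480}.
adeb101 is not among them, so fast-forward is not possible.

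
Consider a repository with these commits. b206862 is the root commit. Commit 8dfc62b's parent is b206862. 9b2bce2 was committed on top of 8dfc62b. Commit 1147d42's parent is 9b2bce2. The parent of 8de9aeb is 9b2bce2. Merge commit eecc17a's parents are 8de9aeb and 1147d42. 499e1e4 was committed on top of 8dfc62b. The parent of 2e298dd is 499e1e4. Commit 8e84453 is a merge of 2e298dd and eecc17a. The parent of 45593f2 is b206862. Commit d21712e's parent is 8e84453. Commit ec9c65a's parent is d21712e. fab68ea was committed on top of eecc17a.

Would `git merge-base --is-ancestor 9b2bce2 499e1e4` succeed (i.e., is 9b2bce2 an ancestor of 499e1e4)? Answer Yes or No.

No

Ancestors of 499e1e4: {499e1e4, 8dfc62b, b206862}.
9b2bce2 is not in that set, so it is not an ancestor of 499e1e4.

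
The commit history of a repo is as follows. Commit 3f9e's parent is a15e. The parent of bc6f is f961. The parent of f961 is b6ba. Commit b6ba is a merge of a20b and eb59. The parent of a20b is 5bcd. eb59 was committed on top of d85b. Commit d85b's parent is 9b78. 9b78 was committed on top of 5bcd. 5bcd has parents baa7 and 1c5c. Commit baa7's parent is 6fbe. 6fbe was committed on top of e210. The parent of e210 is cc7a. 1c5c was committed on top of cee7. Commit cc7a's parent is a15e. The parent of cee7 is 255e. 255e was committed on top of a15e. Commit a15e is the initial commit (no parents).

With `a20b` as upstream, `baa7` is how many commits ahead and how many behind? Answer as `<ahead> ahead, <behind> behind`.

Reachable from baa7: {6fbe, a15e, baa7, cc7a, e210}.
Reachable from a20b: {1c5c, 255e, 5bcd, 6fbe, a15e, a20b, baa7, cc7a, cee7, e210}.
Only in baa7's history (ahead): {} — 0.
Only in a20b's history (behind): {1c5c, 255e, 5bcd, a20b, cee7} — 5.

0 ahead, 5 behind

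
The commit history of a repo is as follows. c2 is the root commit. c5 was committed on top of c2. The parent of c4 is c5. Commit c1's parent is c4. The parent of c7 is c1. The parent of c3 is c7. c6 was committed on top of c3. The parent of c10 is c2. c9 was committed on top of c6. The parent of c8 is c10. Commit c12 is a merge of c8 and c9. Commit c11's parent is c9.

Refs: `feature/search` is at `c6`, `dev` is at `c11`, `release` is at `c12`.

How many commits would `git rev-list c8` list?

3

Walking parent pointers from c8: reachable set = {c10, c2, c8}.
That is 3 commits.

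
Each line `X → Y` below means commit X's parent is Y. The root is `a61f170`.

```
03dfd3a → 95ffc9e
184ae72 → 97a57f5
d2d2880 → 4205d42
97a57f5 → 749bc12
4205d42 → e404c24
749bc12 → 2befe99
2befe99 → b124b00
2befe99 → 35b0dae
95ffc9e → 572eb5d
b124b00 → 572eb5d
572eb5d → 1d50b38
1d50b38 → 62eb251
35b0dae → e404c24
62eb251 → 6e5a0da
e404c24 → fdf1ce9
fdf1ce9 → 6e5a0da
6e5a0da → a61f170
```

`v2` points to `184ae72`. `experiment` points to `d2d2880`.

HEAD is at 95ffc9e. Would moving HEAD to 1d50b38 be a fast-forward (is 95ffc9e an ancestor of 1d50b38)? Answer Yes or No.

A fast-forward from 95ffc9e to 1d50b38 is possible iff 95ffc9e is an ancestor of 1d50b38.
Ancestors of 1d50b38: {1d50b38, 62eb251, 6e5a0da, a61f170}.
95ffc9e is not among them, so fast-forward is not possible.

No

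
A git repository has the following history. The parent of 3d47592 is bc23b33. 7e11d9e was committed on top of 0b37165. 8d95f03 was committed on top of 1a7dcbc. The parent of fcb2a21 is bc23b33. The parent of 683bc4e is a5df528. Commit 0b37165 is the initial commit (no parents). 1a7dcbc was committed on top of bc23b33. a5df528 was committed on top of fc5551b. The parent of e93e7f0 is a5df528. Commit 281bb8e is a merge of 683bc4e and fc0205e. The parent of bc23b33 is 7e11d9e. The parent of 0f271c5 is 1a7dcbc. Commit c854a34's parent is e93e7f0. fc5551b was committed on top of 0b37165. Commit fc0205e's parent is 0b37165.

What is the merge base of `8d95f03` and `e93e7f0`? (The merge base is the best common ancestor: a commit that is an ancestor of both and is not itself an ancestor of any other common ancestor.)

0b37165

Ancestors of 8d95f03: {0b37165, 1a7dcbc, 7e11d9e, 8d95f03, bc23b33}.
Ancestors of e93e7f0: {0b37165, a5df528, e93e7f0, fc5551b}.
Common ancestors: {0b37165}.
The only common ancestor is 0b37165, so it is the merge base.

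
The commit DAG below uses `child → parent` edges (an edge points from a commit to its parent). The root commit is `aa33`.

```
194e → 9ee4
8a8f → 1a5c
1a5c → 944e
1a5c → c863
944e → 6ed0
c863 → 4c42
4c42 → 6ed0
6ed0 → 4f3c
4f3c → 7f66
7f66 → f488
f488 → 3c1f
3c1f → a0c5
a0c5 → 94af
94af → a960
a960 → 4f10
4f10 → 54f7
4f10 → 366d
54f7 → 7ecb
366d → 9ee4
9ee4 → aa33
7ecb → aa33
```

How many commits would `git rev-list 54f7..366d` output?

Reachable from 366d: {366d, 9ee4, aa33}.
Reachable from 54f7: {54f7, 7ecb, aa33}.
In 366d's history but not 54f7's: {366d, 9ee4} — 2 commits.

2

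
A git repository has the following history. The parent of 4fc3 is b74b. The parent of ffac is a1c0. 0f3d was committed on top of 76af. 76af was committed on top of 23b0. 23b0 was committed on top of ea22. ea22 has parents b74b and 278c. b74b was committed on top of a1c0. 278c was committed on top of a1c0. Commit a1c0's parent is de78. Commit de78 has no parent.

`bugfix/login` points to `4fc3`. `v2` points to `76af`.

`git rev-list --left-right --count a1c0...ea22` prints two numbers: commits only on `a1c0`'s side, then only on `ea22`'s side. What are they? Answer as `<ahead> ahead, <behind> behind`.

0 ahead, 3 behind

Reachable from a1c0: {a1c0, de78}.
Reachable from ea22: {278c, a1c0, b74b, de78, ea22}.
Only in a1c0's history (ahead): {} — 0.
Only in ea22's history (behind): {278c, b74b, ea22} — 3.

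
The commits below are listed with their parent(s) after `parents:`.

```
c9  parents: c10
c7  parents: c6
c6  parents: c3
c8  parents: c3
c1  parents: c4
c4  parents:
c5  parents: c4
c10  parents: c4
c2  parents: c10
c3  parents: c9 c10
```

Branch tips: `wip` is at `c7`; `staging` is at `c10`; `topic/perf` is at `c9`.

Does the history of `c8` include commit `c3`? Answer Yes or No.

Ancestors of c8 (commits reachable by following parents): {c10, c3, c4, c8, c9}.
c3 is in that set, so it is an ancestor of c8.

Yes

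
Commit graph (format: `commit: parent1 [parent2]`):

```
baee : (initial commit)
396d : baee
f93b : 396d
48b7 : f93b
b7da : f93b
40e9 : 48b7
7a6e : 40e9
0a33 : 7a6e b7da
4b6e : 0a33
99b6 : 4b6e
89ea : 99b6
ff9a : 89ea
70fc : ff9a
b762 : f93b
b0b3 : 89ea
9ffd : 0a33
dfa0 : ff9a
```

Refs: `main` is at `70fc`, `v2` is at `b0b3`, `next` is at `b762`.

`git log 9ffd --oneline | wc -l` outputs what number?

Walking parent pointers from 9ffd: reachable set = {0a33, 396d, 40e9, 48b7, 7a6e, 9ffd, b7da, baee, f93b}.
That is 9 commits.

9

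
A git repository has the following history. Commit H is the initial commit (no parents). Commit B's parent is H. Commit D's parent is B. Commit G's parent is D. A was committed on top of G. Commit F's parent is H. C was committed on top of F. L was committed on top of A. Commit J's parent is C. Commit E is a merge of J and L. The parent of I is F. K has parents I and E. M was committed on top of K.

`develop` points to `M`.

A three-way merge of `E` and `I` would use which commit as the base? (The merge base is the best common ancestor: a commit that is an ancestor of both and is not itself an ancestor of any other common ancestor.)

F

Ancestors of E: {A, B, C, D, E, F, G, H, J, L}.
Ancestors of I: {F, H, I}.
Common ancestors: {F, H}.
Among these, F is not an ancestor of any other common ancestor — it is the merge base.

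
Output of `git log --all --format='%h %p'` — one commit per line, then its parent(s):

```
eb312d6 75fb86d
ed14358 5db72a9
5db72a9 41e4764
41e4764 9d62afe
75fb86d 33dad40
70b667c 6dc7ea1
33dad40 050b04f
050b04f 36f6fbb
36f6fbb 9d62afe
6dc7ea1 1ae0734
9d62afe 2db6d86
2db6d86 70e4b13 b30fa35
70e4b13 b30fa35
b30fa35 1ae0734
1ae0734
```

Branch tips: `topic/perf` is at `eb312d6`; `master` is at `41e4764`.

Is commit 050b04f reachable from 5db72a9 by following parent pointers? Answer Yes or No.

Ancestors of 5db72a9: {1ae0734, 2db6d86, 41e4764, 5db72a9, 70e4b13, 9d62afe, b30fa35}.
050b04f is not in that set, so it is not an ancestor of 5db72a9.

No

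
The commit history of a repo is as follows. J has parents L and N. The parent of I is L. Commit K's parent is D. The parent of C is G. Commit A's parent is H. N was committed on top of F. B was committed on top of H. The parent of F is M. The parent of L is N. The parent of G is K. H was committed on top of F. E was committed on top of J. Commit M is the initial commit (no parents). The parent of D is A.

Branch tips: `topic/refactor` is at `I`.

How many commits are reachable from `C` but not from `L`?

6

Reachable from C: {A, C, D, F, G, H, K, M}.
Reachable from L: {F, L, M, N}.
In C's history but not L's: {A, C, D, G, H, K} — 6 commits.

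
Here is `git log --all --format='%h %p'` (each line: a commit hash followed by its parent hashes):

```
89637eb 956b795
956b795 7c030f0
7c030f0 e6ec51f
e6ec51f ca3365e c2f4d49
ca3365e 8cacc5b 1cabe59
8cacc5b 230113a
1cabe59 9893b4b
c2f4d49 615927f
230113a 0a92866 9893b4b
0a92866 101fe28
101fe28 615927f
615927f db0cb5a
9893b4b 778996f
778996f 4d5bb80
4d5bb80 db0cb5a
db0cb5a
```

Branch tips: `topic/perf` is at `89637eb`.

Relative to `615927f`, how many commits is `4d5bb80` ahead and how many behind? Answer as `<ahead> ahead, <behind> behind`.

1 ahead, 1 behind

Reachable from 4d5bb80: {4d5bb80, db0cb5a}.
Reachable from 615927f: {615927f, db0cb5a}.
Only in 4d5bb80's history (ahead): {4d5bb80} — 1.
Only in 615927f's history (behind): {615927f} — 1.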